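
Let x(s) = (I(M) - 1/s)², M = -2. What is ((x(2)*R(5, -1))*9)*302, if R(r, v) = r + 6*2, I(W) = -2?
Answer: 577575/2 ≈ 2.8879e+5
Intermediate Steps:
R(r, v) = 12 + r (R(r, v) = r + 12 = 12 + r)
x(s) = (-2 - 1/s)²
((x(2)*R(5, -1))*9)*302 = ((((1 + 2*2)²/2²)*(12 + 5))*9)*302 = ((((1 + 4)²/4)*17)*9)*302 = ((((¼)*5²)*17)*9)*302 = ((((¼)*25)*17)*9)*302 = (((25/4)*17)*9)*302 = ((425/4)*9)*302 = (3825/4)*302 = 577575/2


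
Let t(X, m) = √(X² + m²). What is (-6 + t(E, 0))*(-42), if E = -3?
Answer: 126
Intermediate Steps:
(-6 + t(E, 0))*(-42) = (-6 + √((-3)² + 0²))*(-42) = (-6 + √(9 + 0))*(-42) = (-6 + √9)*(-42) = (-6 + 3)*(-42) = -3*(-42) = 126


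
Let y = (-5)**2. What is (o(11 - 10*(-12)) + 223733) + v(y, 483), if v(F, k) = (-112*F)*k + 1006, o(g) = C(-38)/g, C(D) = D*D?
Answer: -147722147/131 ≈ -1.1277e+6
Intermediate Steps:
C(D) = D**2
o(g) = 1444/g (o(g) = (-38)**2/g = 1444/g)
y = 25
v(F, k) = 1006 - 112*F*k (v(F, k) = -112*F*k + 1006 = 1006 - 112*F*k)
(o(11 - 10*(-12)) + 223733) + v(y, 483) = (1444/(11 - 10*(-12)) + 223733) + (1006 - 112*25*483) = (1444/(11 + 120) + 223733) + (1006 - 1352400) = (1444/131 + 223733) - 1351394 = 29310467/131 - 1351394 = -147722147/131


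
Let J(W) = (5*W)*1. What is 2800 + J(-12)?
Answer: 2740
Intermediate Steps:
J(W) = 5*W
2800 + J(-12) = 2800 + 5*(-12) = 2800 - 60 = 2740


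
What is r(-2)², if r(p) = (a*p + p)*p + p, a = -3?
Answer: 100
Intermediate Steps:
r(p) = p - 2*p² (r(p) = (-3*p + p)*p + p = (-2*p)*p + p = -2*p² + p = p - 2*p²)
r(-2)² = (-2*(1 - 2*(-2)))² = (-2*(1 + 4))² = (-2*5)² = (-10)² = 100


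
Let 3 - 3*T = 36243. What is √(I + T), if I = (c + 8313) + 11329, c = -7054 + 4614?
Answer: √5122 ≈ 71.568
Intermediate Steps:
T = -12080 (T = 1 - ⅓*36243 = 1 - 12081 = -12080)
c = -2440
I = 17202 (I = (-2440 + 8313) + 11329 = 5873 + 11329 = 17202)
√(I + T) = √(17202 - 12080) = √5122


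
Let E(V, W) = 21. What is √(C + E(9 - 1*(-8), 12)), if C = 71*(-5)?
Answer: I*√334 ≈ 18.276*I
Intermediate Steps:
C = -355
√(C + E(9 - 1*(-8), 12)) = √(-355 + 21) = √(-334) = I*√334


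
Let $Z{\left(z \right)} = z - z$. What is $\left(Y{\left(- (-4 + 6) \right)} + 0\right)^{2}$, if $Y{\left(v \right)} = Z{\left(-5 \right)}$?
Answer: $0$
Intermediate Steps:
$Z{\left(z \right)} = 0$
$Y{\left(v \right)} = 0$
$\left(Y{\left(- (-4 + 6) \right)} + 0\right)^{2} = \left(0 + 0\right)^{2} = 0^{2} = 0$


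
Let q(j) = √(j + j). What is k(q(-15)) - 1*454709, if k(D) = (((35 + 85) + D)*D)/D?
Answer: -454589 + I*√30 ≈ -4.5459e+5 + 5.4772*I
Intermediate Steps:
q(j) = √2*√j (q(j) = √(2*j) = √2*√j)
k(D) = 120 + D (k(D) = ((120 + D)*D)/D = (D*(120 + D))/D = 120 + D)
k(q(-15)) - 1*454709 = (120 + √2*√(-15)) - 1*454709 = (120 + √2*(I*√15)) - 454709 = (120 + I*√30) - 454709 = -454589 + I*√30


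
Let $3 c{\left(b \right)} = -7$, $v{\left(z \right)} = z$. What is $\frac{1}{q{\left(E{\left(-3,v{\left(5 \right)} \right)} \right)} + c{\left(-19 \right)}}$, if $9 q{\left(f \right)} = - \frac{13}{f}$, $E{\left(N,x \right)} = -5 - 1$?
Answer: $- \frac{54}{113} \approx -0.47788$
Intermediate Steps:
$c{\left(b \right)} = - \frac{7}{3}$ ($c{\left(b \right)} = \frac{1}{3} \left(-7\right) = - \frac{7}{3}$)
$E{\left(N,x \right)} = -6$
$q{\left(f \right)} = - \frac{13}{9 f}$ ($q{\left(f \right)} = \frac{\left(-13\right) \frac{1}{f}}{9} = - \frac{13}{9 f}$)
$\frac{1}{q{\left(E{\left(-3,v{\left(5 \right)} \right)} \right)} + c{\left(-19 \right)}} = \frac{1}{- \frac{13}{9 \left(-6\right)} - \frac{7}{3}} = \frac{1}{\left(- \frac{13}{9}\right) \left(- \frac{1}{6}\right) - \frac{7}{3}} = \frac{1}{\frac{13}{54} - \frac{7}{3}} = \frac{1}{- \frac{113}{54}} = - \frac{54}{113}$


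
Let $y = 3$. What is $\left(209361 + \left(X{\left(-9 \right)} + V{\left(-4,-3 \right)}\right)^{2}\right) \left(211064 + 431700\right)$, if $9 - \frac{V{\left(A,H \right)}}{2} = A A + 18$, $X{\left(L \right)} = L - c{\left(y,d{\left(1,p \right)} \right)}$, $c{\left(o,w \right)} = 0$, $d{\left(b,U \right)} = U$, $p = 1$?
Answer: $136807175288$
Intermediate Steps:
$X{\left(L \right)} = L$ ($X{\left(L \right)} = L - 0 = L + 0 = L$)
$V{\left(A,H \right)} = -18 - 2 A^{2}$ ($V{\left(A,H \right)} = 18 - 2 \left(A A + 18\right) = 18 - 2 \left(A^{2} + 18\right) = 18 - 2 \left(18 + A^{2}\right) = 18 - \left(36 + 2 A^{2}\right) = -18 - 2 A^{2}$)
$\left(209361 + \left(X{\left(-9 \right)} + V{\left(-4,-3 \right)}\right)^{2}\right) \left(211064 + 431700\right) = \left(209361 + \left(-9 - \left(18 + 2 \left(-4\right)^{2}\right)\right)^{2}\right) \left(211064 + 431700\right) = \left(209361 + \left(-9 - 50\right)^{2}\right) 642764 = \left(209361 + \left(-59\right)^{2}\right) 642764 = \left(209361 + 3481\right) 642764 = 212842 \cdot 642764 = 136807175288$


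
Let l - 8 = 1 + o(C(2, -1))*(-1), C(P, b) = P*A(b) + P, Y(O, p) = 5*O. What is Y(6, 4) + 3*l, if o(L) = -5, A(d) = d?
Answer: 72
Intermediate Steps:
C(P, b) = P + P*b (C(P, b) = P*b + P = P + P*b)
l = 14 (l = 8 + (1 - 5*(-1)) = 8 + (1 + 5) = 8 + 6 = 14)
Y(6, 4) + 3*l = 5*6 + 3*14 = 30 + 42 = 72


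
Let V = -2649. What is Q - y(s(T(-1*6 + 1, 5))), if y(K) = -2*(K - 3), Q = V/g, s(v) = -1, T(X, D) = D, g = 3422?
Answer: -30025/3422 ≈ -8.7741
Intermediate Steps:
Q = -2649/3422 ≈ -0.77411
y(K) = 6 - 2*K (y(K) = -2*(-3 + K) = 6 - 2*K)
Q - y(s(T(-1*6 + 1, 5))) = -2649/3422 - (6 - 2*(-1)) = -2649/3422 - (6 + 2) = -2649/3422 - 1*8 = -2649/3422 - 8 = -30025/3422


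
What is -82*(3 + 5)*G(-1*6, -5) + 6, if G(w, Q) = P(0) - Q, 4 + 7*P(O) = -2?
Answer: -18982/7 ≈ -2711.7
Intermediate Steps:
P(O) = -6/7 (P(O) = -4/7 + (⅐)*(-2) = -4/7 - 2/7 = -6/7)
G(w, Q) = -6/7 - Q
-82*(3 + 5)*G(-1*6, -5) + 6 = -82*(3 + 5)*(-6/7 - 1*(-5)) + 6 = -656*(-6/7 + 5) + 6 = -656*29/7 + 6 = -82*232/7 + 6 = -19024/7 + 6 = -18982/7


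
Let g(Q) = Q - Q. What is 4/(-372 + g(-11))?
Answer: -1/93 ≈ -0.010753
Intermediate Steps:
g(Q) = 0
4/(-372 + g(-11)) = 4/(-372 + 0) = 4/(-372) = 4*(-1/372) = -1/93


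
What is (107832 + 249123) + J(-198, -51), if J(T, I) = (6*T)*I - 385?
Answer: 417158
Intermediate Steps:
J(T, I) = -385 + 6*I*T (J(T, I) = 6*I*T - 385 = -385 + 6*I*T)
(107832 + 249123) + J(-198, -51) = (107832 + 249123) + (-385 + 6*(-51)*(-198)) = 356955 + (-385 + 60588) = 356955 + 60203 = 417158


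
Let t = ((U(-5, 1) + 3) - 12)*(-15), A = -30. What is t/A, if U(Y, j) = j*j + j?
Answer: -7/2 ≈ -3.5000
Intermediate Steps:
U(Y, j) = j + j² (U(Y, j) = j² + j = j + j²)
t = 105 (t = ((1*(1 + 1) + 3) - 12)*(-15) = ((1*2 + 3) - 12)*(-15) = ((2 + 3) - 12)*(-15) = (5 - 12)*(-15) = -7*(-15) = 105)
t/A = 105/(-30) = 105*(-1/30) = -7/2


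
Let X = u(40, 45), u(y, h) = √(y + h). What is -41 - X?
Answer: -41 - √85 ≈ -50.220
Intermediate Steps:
u(y, h) = √(h + y)
X = √85 (X = √(45 + 40) = √85 ≈ 9.2195)
-41 - X = -41 - √85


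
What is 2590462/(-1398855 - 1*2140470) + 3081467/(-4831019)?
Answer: -571241081233/417037715175 ≈ -1.3698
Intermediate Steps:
2590462/(-1398855 - 1*2140470) + 3081467/(-4831019) = 2590462/(-1398855 - 2140470) + 3081467*(-1/4831019) = 2590462/(-3539325) - 3081467/4831019 = 2590462*(-1/3539325) - 3081467/4831019 = -63182/86325 - 3081467/4831019 = -571241081233/417037715175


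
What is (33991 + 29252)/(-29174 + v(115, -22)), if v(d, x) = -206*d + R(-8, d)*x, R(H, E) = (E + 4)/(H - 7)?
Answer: -948645/790342 ≈ -1.2003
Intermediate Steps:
R(H, E) = (4 + E)/(-7 + H)
v(d, x) = -206*d + x*(-4/15 - d/15) (v(d, x) = -206*d + ((4 + d)/(-7 - 8))*x = -206*d + ((4 + d)/(-15))*x = -206*d + (-(4 + d)/15)*x = -206*d + (-4/15 - d/15)*x = -206*d + x*(-4/15 - d/15))
(33991 + 29252)/(-29174 + v(115, -22)) = (33991 + 29252)/(-29174 + (-206*115 - 1/15*(-22)*(4 + 115))) = 63243/(-29174 + (-23690 - 1/15*(-22)*119)) = 63243/(-29174 + (-23690 + 2618/15)) = 63243/(-29174 - 352732/15) = 63243/(-790342/15) = 63243*(-15/790342) = -948645/790342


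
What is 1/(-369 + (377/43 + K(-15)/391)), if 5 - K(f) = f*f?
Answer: -16813/6066050 ≈ -0.0027717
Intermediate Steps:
K(f) = 5 - f**2 (K(f) = 5 - f*f = 5 - f**2)
1/(-369 + (377/43 + K(-15)/391)) = 1/(-369 + (377/43 + (5 - 1*(-15)**2)/391)) = 1/(-369 + (377*(1/43) + (5 - 1*225)*(1/391))) = 1/(-369 + (377/43 + (5 - 225)*(1/391))) = 1/(-369 + (377/43 - 220*1/391)) = 1/(-369 + (377/43 - 220/391)) = 1/(-369 + 137947/16813) = 1/(-6066050/16813) = -16813/6066050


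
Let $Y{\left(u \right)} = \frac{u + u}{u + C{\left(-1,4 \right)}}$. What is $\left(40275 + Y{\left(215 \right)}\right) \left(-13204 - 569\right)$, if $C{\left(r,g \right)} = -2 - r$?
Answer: $- \frac{59356671720}{107} \approx -5.5474 \cdot 10^{8}$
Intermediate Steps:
$Y{\left(u \right)} = \frac{2 u}{-1 + u}$ ($Y{\left(u \right)} = \frac{u + u}{u - 1} = \frac{2 u}{u + \left(-2 + 1\right)} = \frac{2 u}{u - 1} = \frac{2 u}{-1 + u}$)
$\left(40275 + Y{\left(215 \right)}\right) \left(-13204 - 569\right) = \left(40275 + 2 \cdot 215 \frac{1}{-1 + 215}\right) \left(-13204 - 569\right) = \left(40275 + 2 \cdot 215 \cdot \frac{1}{214}\right) \left(-13773\right) = \left(40275 + \frac{215}{107}\right) \left(-13773\right) = \frac{4309640}{107} \left(-13773\right) = - \frac{59356671720}{107}$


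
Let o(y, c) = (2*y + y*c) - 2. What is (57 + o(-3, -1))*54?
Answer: 2808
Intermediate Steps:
o(y, c) = -2 + 2*y + c*y (o(y, c) = (2*y + c*y) - 2 = -2 + 2*y + c*y)
(57 + o(-3, -1))*54 = (57 + (-2 + 2*(-3) - 1*(-3)))*54 = (57 + (-2 - 6 + 3))*54 = (57 - 5)*54 = 52*54 = 2808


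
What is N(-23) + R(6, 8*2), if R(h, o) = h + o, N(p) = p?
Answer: -1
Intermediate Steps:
N(-23) + R(6, 8*2) = -23 + (6 + 8*2) = -23 + (6 + 16) = -23 + 22 = -1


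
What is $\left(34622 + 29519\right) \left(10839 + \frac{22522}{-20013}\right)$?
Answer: $\frac{1987439901755}{2859} \approx 6.9515 \cdot 10^{8}$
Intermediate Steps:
$\left(34622 + 29519\right) \left(10839 + \frac{22522}{-20013}\right) = 64141 \left(10839 + 22522 \left(- \frac{1}{20013}\right)\right) = 64141 \left(10839 - \frac{22522}{20013}\right) = 64141 \cdot \frac{216898385}{20013} = \frac{1987439901755}{2859}$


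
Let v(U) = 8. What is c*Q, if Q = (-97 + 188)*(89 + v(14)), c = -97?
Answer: -856219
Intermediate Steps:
Q = 8827 (Q = (-97 + 188)*(89 + 8) = 91*97 = 8827)
c*Q = -97*8827 = -856219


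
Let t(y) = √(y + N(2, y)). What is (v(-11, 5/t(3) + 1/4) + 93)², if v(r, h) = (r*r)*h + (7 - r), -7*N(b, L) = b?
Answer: 47060075/304 + 341825*√133/38 ≈ 2.5854e+5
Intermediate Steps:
N(b, L) = -b/7
t(y) = √(-2/7 + y) (t(y) = √(y - ⅐*2) = √(y - 2/7) = √(-2/7 + y))
v(r, h) = 7 - r + h*r² (v(r, h) = r²*h + (7 - r) = h*r² + (7 - r) = 7 - r + h*r²)
(v(-11, 5/t(3) + 1/4) + 93)² = ((7 - 1*(-11) + (5/((√(-14 + 49*3)/7)) + 1/4)*(-11)²) + 93)² = ((7 + 11 + (5/((√(-14 + 147)/7)) + 1*(¼))*121) + 93)² = ((7 + 11 + (5/((√133/7)) + ¼)*121) + 93)² = ((7 + 11 + (5*(√133/19) + ¼)*121) + 93)² = ((7 + 11 + (5*√133/19 + ¼)*121) + 93)² = ((7 + 11 + (¼ + 5*√133/19)*121) + 93)² = ((7 + 11 + (121/4 + 605*√133/19)) + 93)² = ((193/4 + 605*√133/19) + 93)² = (565/4 + 605*√133/19)²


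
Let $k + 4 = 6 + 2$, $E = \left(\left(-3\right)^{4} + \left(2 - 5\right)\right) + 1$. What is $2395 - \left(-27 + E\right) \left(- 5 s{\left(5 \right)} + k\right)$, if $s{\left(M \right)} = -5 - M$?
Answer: $-413$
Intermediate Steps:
$E = 79$ ($E = \left(81 + \left(2 - 5\right)\right) + 1 = \left(81 - 3\right) + 1 = 78 + 1 = 79$)
$k = 4$ ($k = -4 + \left(6 + 2\right) = -4 + 8 = 4$)
$2395 - \left(-27 + E\right) \left(- 5 s{\left(5 \right)} + k\right) = 2395 - \left(-27 + 79\right) \left(- 5 \left(-5 - 5\right) + 4\right) = 2395 - 52 \left(- 5 \left(-5 - 5\right) + 4\right) = 2395 - 52 \left(\left(-5\right) \left(-10\right) + 4\right) = 2395 - 52 \left(50 + 4\right) = 2395 - 52 \cdot 54 = 2395 - 2808 = -413$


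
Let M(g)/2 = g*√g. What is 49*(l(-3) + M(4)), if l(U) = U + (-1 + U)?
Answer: 441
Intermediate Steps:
M(g) = 2*g^(3/2) (M(g) = 2*(g*√g) = 2*g^(3/2))
l(U) = -1 + 2*U
49*(l(-3) + M(4)) = 49*((-1 + 2*(-3)) + 2*4^(3/2)) = 49*((-1 - 6) + 2*8) = 49*(-7 + 16) = 49*9 = 441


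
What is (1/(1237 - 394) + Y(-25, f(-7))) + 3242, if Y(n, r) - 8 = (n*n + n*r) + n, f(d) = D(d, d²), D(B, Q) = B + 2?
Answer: 3350926/843 ≈ 3975.0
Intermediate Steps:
D(B, Q) = 2 + B
f(d) = 2 + d
Y(n, r) = 8 + n + n² + n*r (Y(n, r) = 8 + ((n*n + n*r) + n) = 8 + ((n² + n*r) + n) = 8 + (n + n² + n*r) = 8 + n + n² + n*r)
(1/(1237 - 394) + Y(-25, f(-7))) + 3242 = (1/(1237 - 394) + (8 - 25 + (-25)² - 25*(2 - 7))) + 3242 = (1/843 + (8 - 25 + 625 - 25*(-5))) + 3242 = (1/843 + (8 - 25 + 625 + 125)) + 3242 = (1/843 + 733) + 3242 = 617920/843 + 3242 = 3350926/843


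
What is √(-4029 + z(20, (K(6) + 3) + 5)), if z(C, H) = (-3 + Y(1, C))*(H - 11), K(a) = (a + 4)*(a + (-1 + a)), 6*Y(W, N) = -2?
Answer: I*√39471/3 ≈ 66.224*I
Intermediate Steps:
Y(W, N) = -⅓ (Y(W, N) = (⅙)*(-2) = -⅓)
K(a) = (-1 + 2*a)*(4 + a) (K(a) = (4 + a)*(-1 + 2*a) = (-1 + 2*a)*(4 + a))
z(C, H) = 110/3 - 10*H/3 (z(C, H) = (-3 - ⅓)*(H - 11) = -10*(-11 + H)/3 = 110/3 - 10*H/3)
√(-4029 + z(20, (K(6) + 3) + 5)) = √(-4029 + (110/3 - 10*(((-4 + 2*6² + 7*6) + 3) + 5)/3)) = √(-4029 + (110/3 - 10*(((-4 + 2*36 + 42) + 3) + 5)/3)) = √(-4029 + (110/3 - 10*(((-4 + 72 + 42) + 3) + 5)/3)) = √(-4029 + (110/3 - 10*((110 + 3) + 5)/3)) = √(-4029 + (110/3 - 10*(113 + 5)/3)) = √(-4029 + (110/3 - 10/3*118)) = √(-4029 + (110/3 - 1180/3)) = √(-4029 - 1070/3) = √(-13157/3) = I*√39471/3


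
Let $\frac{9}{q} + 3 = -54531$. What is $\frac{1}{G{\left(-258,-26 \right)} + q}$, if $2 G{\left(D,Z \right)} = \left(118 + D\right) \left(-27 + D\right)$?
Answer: $\frac{18178}{362651097} \approx 5.0125 \cdot 10^{-5}$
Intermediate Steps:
$G{\left(D,Z \right)} = \frac{\left(-27 + D\right) \left(118 + D\right)}{2}$ ($G{\left(D,Z \right)} = \frac{\left(118 + D\right) \left(-27 + D\right)}{2} = \frac{\left(-27 + D\right) \left(118 + D\right)}{2}$)
$q = - \frac{3}{18178}$ ($q = \frac{9}{-3 - 54531} = \frac{9}{-54534} = 9 \left(- \frac{1}{54534}\right) = - \frac{3}{18178} \approx -0.00016503$)
$\frac{1}{G{\left(-258,-26 \right)} + q} = \frac{1}{\left(-1593 + \frac{\left(-258\right)^{2}}{2} + \frac{91}{2} \left(-258\right)\right) - \frac{3}{18178}} = \frac{1}{\left(-1593 + \frac{1}{2} \cdot 66564 - 11739\right) - \frac{3}{18178}} = \frac{1}{\left(-1593 + 33282 - 11739\right) - \frac{3}{18178}} = \frac{1}{19950 - \frac{3}{18178}} = \frac{1}{\frac{362651097}{18178}} = \frac{18178}{362651097}$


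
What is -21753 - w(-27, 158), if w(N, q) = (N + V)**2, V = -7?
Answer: -22909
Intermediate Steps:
w(N, q) = (-7 + N)**2 (w(N, q) = (N - 7)**2 = (-7 + N)**2)
-21753 - w(-27, 158) = -21753 - (-7 - 27)**2 = -21753 - 1*(-34)**2 = -21753 - 1*1156 = -21753 - 1156 = -22909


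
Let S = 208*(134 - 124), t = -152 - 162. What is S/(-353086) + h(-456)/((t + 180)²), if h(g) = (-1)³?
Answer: -18850783/3170006108 ≈ -0.0059466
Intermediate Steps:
h(g) = -1
t = -314
S = 2080 (S = 208*10 = 2080)
S/(-353086) + h(-456)/((t + 180)²) = 2080/(-353086) - 1/((-314 + 180)²) = 2080*(-1/353086) - 1/((-134)²) = -1040/176543 - 1/17956 = -18850783/3170006108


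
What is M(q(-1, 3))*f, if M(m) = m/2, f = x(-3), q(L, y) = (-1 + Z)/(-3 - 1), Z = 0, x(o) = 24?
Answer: 3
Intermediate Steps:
q(L, y) = ¼ (q(L, y) = (-1 + 0)/(-3 - 1) = -1/(-4) = -1*(-¼) = ¼)
f = 24
M(m) = m/2 (M(m) = m*(½) = m/2)
M(q(-1, 3))*f = ((½)*(¼))*24 = (⅛)*24 = 3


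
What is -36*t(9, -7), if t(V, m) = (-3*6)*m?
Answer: -4536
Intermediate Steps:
t(V, m) = -18*m
-36*t(9, -7) = -(-648)*(-7) = -36*126 = -4536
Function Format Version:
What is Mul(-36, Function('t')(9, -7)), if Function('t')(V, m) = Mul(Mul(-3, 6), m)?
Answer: -4536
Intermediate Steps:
Function('t')(V, m) = Mul(-18, m)
Mul(-36, Function('t')(9, -7)) = Mul(-36, Mul(-18, -7)) = Mul(-36, 126) = -4536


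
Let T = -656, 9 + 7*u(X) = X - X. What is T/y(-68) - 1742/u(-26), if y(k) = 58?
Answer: 350674/261 ≈ 1343.6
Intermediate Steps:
u(X) = -9/7 (u(X) = -9/7 + (X - X)/7 = -9/7 + (⅐)*0 = -9/7 + 0 = -9/7)
T/y(-68) - 1742/u(-26) = -656/58 - 1742/(-9/7) = -656*1/58 - 1742*(-7/9) = -328/29 + 12194/9 = 350674/261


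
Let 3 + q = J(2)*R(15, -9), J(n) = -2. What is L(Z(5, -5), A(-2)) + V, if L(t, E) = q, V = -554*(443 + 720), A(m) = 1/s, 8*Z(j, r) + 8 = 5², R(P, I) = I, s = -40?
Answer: -644287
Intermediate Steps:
Z(j, r) = 17/8 (Z(j, r) = -1 + (⅛)*5² = -1 + (⅛)*25 = -1 + 25/8 = 17/8)
A(m) = -1/40 (A(m) = 1/(-40) = -1/40)
V = -644302 (V = -554*1163 = -644302)
q = 15 (q = -3 - 2*(-9) = -3 + 18 = 15)
L(t, E) = 15
L(Z(5, -5), A(-2)) + V = 15 - 644302 = -644287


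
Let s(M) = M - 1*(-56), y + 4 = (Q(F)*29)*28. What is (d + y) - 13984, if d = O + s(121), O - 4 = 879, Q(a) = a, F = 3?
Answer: -10492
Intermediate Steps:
O = 883 (O = 4 + 879 = 883)
y = 2432 (y = -4 + (3*29)*28 = -4 + 87*28 = -4 + 2436 = 2432)
s(M) = 56 + M (s(M) = M + 56 = 56 + M)
d = 1060 (d = 883 + (56 + 121) = 883 + 177 = 1060)
(d + y) - 13984 = (1060 + 2432) - 13984 = 3492 - 13984 = -10492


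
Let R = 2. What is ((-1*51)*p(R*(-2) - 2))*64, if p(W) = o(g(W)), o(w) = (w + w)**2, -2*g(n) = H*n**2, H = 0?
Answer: 0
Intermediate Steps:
g(n) = 0 (g(n) = -0*n**2 = -1/2*0 = 0)
o(w) = 4*w**2 (o(w) = (2*w)**2 = 4*w**2)
p(W) = 0 (p(W) = 4*0**2 = 4*0 = 0)
((-1*51)*p(R*(-2) - 2))*64 = (-1*51*0)*64 = -51*0*64 = 0*64 = 0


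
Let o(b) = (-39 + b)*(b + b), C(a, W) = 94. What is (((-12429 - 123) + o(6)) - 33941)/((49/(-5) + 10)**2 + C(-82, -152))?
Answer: -1172225/2351 ≈ -498.61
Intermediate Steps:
o(b) = 2*b*(-39 + b) (o(b) = (-39 + b)*(2*b) = 2*b*(-39 + b))
(((-12429 - 123) + o(6)) - 33941)/((49/(-5) + 10)**2 + C(-82, -152)) = (((-12429 - 123) + 2*6*(-39 + 6)) - 33941)/((49/(-5) + 10)**2 + 94) = ((-12552 + 2*6*(-33)) - 33941)/((49*(-1/5) + 10)**2 + 94) = ((-12552 - 396) - 33941)/((-49/5 + 10)**2 + 94) = (-12948 - 33941)/((1/5)**2 + 94) = -46889/(1/25 + 94) = -46889/2351/25 = -46889*25/2351 = -1172225/2351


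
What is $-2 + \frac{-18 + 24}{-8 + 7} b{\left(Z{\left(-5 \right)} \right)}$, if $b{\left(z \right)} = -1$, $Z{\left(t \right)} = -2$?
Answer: $4$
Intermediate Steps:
$-2 + \frac{-18 + 24}{-8 + 7} b{\left(Z{\left(-5 \right)} \right)} = -2 + \frac{-18 + 24}{-8 + 7} \left(-1\right) = -2 + \frac{6}{-1} \left(-1\right) = -2 + 6 \left(-1\right) \left(-1\right) = -2 - -6 = -2 + 6 = 4$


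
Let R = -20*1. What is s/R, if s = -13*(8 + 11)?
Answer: 247/20 ≈ 12.350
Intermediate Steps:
s = -247 (s = -13*19 = -247)
R = -20
s/R = -247/(-20) = -247*(-1/20) = 247/20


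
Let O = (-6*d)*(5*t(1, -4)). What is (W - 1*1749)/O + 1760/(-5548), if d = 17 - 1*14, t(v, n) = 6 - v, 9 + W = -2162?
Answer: 523904/62415 ≈ 8.3939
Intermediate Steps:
W = -2171 (W = -9 - 2162 = -2171)
d = 3 (d = 17 - 14 = 3)
O = -450 (O = (-6*3)*(5*(6 - 1*1)) = -90*(6 - 1) = -90*5 = -18*25 = -450)
(W - 1*1749)/O + 1760/(-5548) = (-2171 - 1*1749)/(-450) + 1760/(-5548) = (-2171 - 1749)*(-1/450) + 1760*(-1/5548) = -3920*(-1/450) - 440/1387 = 392/45 - 440/1387 = 523904/62415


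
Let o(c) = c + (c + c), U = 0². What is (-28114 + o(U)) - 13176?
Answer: -41290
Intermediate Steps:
U = 0
o(c) = 3*c (o(c) = c + 2*c = 3*c)
(-28114 + o(U)) - 13176 = (-28114 + 3*0) - 13176 = (-28114 + 0) - 13176 = -28114 - 13176 = -41290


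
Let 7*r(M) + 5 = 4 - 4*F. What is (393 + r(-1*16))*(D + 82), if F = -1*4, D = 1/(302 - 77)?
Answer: 17011822/525 ≈ 32403.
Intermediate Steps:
D = 1/225 ≈ 0.0044444
F = -4
r(M) = 15/7 (r(M) = -5/7 + (4 - 4*(-4))/7 = -5/7 + (4 + 16)/7 = -5/7 + (1/7)*20 = -5/7 + 20/7 = 15/7)
(393 + r(-1*16))*(D + 82) = (393 + 15/7)*(1/225 + 82) = (2766/7)*(18451/225) = 17011822/525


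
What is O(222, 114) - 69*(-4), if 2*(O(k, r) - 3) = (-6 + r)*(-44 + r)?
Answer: 4059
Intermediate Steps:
O(k, r) = 3 + (-44 + r)*(-6 + r)/2 (O(k, r) = 3 + ((-6 + r)*(-44 + r))/2 = 3 + ((-44 + r)*(-6 + r))/2 = 3 + (-44 + r)*(-6 + r)/2)
O(222, 114) - 69*(-4) = (135 + (1/2)*114**2 - 25*114) - 69*(-4) = (135 + (1/2)*12996 - 2850) + 276 = (135 + 6498 - 2850) + 276 = 3783 + 276 = 4059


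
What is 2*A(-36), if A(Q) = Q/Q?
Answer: 2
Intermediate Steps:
A(Q) = 1
2*A(-36) = 2*1 = 2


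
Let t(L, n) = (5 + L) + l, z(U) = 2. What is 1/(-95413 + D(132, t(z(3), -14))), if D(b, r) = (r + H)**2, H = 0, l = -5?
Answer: -1/95409 ≈ -1.0481e-5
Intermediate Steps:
t(L, n) = L (t(L, n) = (5 + L) - 5 = L)
D(b, r) = r**2 (D(b, r) = (r + 0)**2 = r**2)
1/(-95413 + D(132, t(z(3), -14))) = 1/(-95413 + 2**2) = 1/(-95413 + 4) = 1/(-95409) = -1/95409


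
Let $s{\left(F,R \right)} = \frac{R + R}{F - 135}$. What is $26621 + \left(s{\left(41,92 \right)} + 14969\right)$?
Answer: $\frac{1954638}{47} \approx 41588.0$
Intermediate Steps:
$s{\left(F,R \right)} = \frac{2 R}{-135 + F}$
$26621 + \left(s{\left(41,92 \right)} + 14969\right) = 26621 + \left(2 \cdot 92 \frac{1}{-135 + 41} + 14969\right) = 26621 + \left(2 \cdot 92 \frac{1}{-94} + 14969\right) = 26621 + \left(2 \cdot 92 \left(- \frac{1}{94}\right) + 14969\right) = 26621 + \left(- \frac{92}{47} + 14969\right) = 26621 + \frac{703451}{47} = \frac{1954638}{47}$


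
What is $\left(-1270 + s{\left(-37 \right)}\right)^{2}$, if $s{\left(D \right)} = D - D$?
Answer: $1612900$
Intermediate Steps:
$s{\left(D \right)} = 0$
$\left(-1270 + s{\left(-37 \right)}\right)^{2} = \left(-1270 + 0\right)^{2} = \left(-1270\right)^{2} = 1612900$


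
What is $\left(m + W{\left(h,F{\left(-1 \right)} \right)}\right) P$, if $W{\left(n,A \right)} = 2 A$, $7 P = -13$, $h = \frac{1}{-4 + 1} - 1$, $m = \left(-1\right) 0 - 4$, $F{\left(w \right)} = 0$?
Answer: $\frac{52}{7} \approx 7.4286$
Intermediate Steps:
$m = -4$ ($m = 0 - 4 = -4$)
$h = - \frac{4}{3}$ ($h = \frac{1}{-3} - 1 = - \frac{1}{3} - 1 = - \frac{4}{3} \approx -1.3333$)
$P = - \frac{13}{7}$ ($P = \frac{1}{7} \left(-13\right) = - \frac{13}{7} \approx -1.8571$)
$\left(m + W{\left(h,F{\left(-1 \right)} \right)}\right) P = \left(-4 + 2 \cdot 0\right) \left(- \frac{13}{7}\right) = \left(-4 + 0\right) \left(- \frac{13}{7}\right) = \left(-4\right) \left(- \frac{13}{7}\right) = \frac{52}{7}$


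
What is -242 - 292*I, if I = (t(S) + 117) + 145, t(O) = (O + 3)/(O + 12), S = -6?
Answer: -76600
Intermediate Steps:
t(O) = (3 + O)/(12 + O)
I = 523/2 (I = ((3 - 6)/(12 - 6) + 117) + 145 = (-3/6 + 117) + 145 = ((⅙)*(-3) + 117) + 145 = (-½ + 117) + 145 = 233/2 + 145 = 523/2 ≈ 261.50)
-242 - 292*I = -242 - 292*523/2 = -242 - 76358 = -76600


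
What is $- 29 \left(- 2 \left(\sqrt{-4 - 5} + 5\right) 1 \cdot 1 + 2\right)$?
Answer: $232 + 174 i \approx 232.0 + 174.0 i$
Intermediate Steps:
$- 29 \left(- 2 \left(\sqrt{-4 - 5} + 5\right) 1 \cdot 1 + 2\right) = - 29 \left(- 2 \left(\sqrt{-9} + 5\right) 1 \cdot 1 + 2\right) = - 29 \left(- 2 \left(3 i + 5\right) 1 \cdot 1 + 2\right) = - 29 \left(- 2 \left(5 + 3 i\right) 1 \cdot 1 + 2\right) = - 29 \left(- 2 \left(5 + 3 i\right) 1 + 2\right) = - 29 \left(\left(-10 - 6 i\right) 1 + 2\right) = - 29 \left(\left(-10 - 6 i\right) + 2\right) = - 29 \left(-8 - 6 i\right) = 232 + 174 i$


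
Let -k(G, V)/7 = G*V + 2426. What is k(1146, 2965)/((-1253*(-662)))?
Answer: -1700158/59249 ≈ -28.695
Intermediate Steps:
k(G, V) = -16982 - 7*G*V (k(G, V) = -7*(G*V + 2426) = -7*(2426 + G*V) = -16982 - 7*G*V)
k(1146, 2965)/((-1253*(-662))) = (-16982 - 7*1146*2965)/((-1253*(-662))) = (-16982 - 23785230)/829486 = -23802212*1/829486 = -1700158/59249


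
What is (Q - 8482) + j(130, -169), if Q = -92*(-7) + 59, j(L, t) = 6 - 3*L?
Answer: -8163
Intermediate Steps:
Q = 703 (Q = 644 + 59 = 703)
(Q - 8482) + j(130, -169) = (703 - 8482) + (6 - 3*130) = -7779 + (6 - 390) = -7779 - 384 = -8163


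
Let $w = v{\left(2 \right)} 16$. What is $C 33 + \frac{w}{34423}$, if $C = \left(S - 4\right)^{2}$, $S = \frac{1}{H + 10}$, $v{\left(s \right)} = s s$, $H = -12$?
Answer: $\frac{92012935}{137692} \approx 668.25$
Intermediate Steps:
$v{\left(s \right)} = s^{2}$
$w = 64$ ($w = 2^{2} \cdot 16 = 4 \cdot 16 = 64$)
$S = - \frac{1}{2}$ ($S = \frac{1}{-12 + 10} = \frac{1}{-2} = - \frac{1}{2} \approx -0.5$)
$C = \frac{81}{4}$ ($C = \left(- \frac{1}{2} - 4\right)^{2} = \left(- \frac{9}{2}\right)^{2} = \frac{81}{4} \approx 20.25$)
$C 33 + \frac{w}{34423} = \frac{81}{4} \cdot 33 + \frac{64}{34423} = \frac{2673}{4} + 64 \cdot \frac{1}{34423} = \frac{2673}{4} + \frac{64}{34423} = \frac{92012935}{137692}$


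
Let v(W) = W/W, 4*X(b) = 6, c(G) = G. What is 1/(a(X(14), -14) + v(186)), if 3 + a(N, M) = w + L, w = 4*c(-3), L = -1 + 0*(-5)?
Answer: -1/15 ≈ -0.066667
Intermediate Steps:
X(b) = 3/2 (X(b) = (¼)*6 = 3/2)
v(W) = 1
L = -1 (L = -1 + 0 = -1)
w = -12 (w = 4*(-3) = -12)
a(N, M) = -16 (a(N, M) = -3 + (-12 - 1) = -3 - 13 = -16)
1/(a(X(14), -14) + v(186)) = 1/(-16 + 1) = 1/(-15) = -1/15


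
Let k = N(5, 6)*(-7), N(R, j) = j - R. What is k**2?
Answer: 49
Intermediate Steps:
k = -7 (k = (6 - 1*5)*(-7) = (6 - 5)*(-7) = 1*(-7) = -7)
k**2 = (-7)**2 = 49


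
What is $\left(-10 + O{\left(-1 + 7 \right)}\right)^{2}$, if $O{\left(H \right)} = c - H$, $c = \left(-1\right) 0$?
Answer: $256$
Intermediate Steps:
$c = 0$
$O{\left(H \right)} = - H$ ($O{\left(H \right)} = 0 - H = - H$)
$\left(-10 + O{\left(-1 + 7 \right)}\right)^{2} = \left(-10 - \left(-1 + 7\right)\right)^{2} = \left(-10 - 6\right)^{2} = \left(-16\right)^{2} = 256$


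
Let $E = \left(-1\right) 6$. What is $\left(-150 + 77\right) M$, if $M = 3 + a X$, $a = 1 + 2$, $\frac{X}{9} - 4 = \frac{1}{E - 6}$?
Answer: $- \frac{31755}{4} \approx -7938.8$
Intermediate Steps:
$E = -6$
$X = \frac{141}{4}$ ($X = 36 + \frac{9}{-6 - 6} = 36 + \frac{9}{-12} = 36 + 9 \left(- \frac{1}{12}\right) = 36 - \frac{3}{4} = \frac{141}{4} \approx 35.25$)
$a = 3$
$M = \frac{435}{4}$ ($M = 3 + 3 \cdot \frac{141}{4} = 3 + \frac{423}{4} = \frac{435}{4} \approx 108.75$)
$\left(-150 + 77\right) M = \left(-150 + 77\right) \frac{435}{4} = \left(-73\right) \frac{435}{4} = - \frac{31755}{4}$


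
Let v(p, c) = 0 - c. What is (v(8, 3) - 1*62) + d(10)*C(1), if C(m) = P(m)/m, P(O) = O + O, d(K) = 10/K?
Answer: -63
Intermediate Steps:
v(p, c) = -c
P(O) = 2*O
C(m) = 2 (C(m) = (2*m)/m = 2)
(v(8, 3) - 1*62) + d(10)*C(1) = (-1*3 - 1*62) + (10/10)*2 = (-3 - 62) + (10*(1/10))*2 = -65 + 1*2 = -65 + 2 = -63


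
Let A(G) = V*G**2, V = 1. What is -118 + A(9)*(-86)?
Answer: -7084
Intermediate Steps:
A(G) = G**2 (A(G) = 1*G**2 = G**2)
-118 + A(9)*(-86) = -118 + 9**2*(-86) = -118 + 81*(-86) = -118 - 6966 = -7084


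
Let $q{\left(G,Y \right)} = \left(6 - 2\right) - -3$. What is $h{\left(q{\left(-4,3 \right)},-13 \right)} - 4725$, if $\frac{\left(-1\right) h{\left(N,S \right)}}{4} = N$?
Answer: $-4753$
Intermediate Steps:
$q{\left(G,Y \right)} = 7$ ($q{\left(G,Y \right)} = 4 + 3 = 7$)
$h{\left(N,S \right)} = - 4 N$
$h{\left(q{\left(-4,3 \right)},-13 \right)} - 4725 = \left(-4\right) 7 - 4725 = -28 - 4725 = -4753$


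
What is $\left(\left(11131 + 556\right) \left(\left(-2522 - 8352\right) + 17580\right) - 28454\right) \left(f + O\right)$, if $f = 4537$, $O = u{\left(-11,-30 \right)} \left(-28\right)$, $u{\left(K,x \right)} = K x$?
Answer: $-368454503304$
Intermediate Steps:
$O = -9240$ ($O = \left(-11\right) \left(-30\right) \left(-28\right) = 330 \left(-28\right) = -9240$)
$\left(\left(11131 + 556\right) \left(\left(-2522 - 8352\right) + 17580\right) - 28454\right) \left(f + O\right) = \left(\left(11131 + 556\right) \left(\left(-2522 - 8352\right) + 17580\right) - 28454\right) \left(4537 - 9240\right) = \left(11687 \left(\left(-2522 - 8352\right) + 17580\right) - 28454\right) \left(-4703\right) = \left(11687 \left(-10874 + 17580\right) - 28454\right) \left(-4703\right) = \left(11687 \cdot 6706 - 28454\right) \left(-4703\right) = \left(78373022 - 28454\right) \left(-4703\right) = 78344568 \left(-4703\right) = -368454503304$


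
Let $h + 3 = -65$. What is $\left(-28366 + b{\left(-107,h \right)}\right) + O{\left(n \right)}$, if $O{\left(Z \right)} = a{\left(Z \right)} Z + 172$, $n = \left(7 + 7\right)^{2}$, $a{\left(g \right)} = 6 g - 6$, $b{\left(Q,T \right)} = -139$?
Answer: $200987$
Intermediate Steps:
$h = -68$ ($h = -3 - 65 = -68$)
$a{\left(g \right)} = -6 + 6 g$
$n = 196$ ($n = 14^{2} = 196$)
$O{\left(Z \right)} = 172 + Z \left(-6 + 6 Z\right)$ ($O{\left(Z \right)} = \left(-6 + 6 Z\right) Z + 172 = Z \left(-6 + 6 Z\right) + 172 = 172 + Z \left(-6 + 6 Z\right)$)
$\left(-28366 + b{\left(-107,h \right)}\right) + O{\left(n \right)} = \left(-28366 - 139\right) + \left(172 + 6 \cdot 196 \left(-1 + 196\right)\right) = -28505 + \left(172 + 6 \cdot 196 \cdot 195\right) = -28505 + \left(172 + 229320\right) = -28505 + 229492 = 200987$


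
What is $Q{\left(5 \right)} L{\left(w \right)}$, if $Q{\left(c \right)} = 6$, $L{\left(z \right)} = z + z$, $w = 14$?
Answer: $168$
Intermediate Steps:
$L{\left(z \right)} = 2 z$
$Q{\left(5 \right)} L{\left(w \right)} = 6 \cdot 2 \cdot 14 = 6 \cdot 28 = 168$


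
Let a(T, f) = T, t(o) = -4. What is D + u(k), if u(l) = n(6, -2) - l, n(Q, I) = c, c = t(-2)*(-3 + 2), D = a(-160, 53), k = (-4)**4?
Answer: -412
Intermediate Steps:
k = 256
D = -160
c = 4 (c = -4*(-3 + 2) = -4*(-1) = 4)
n(Q, I) = 4
u(l) = 4 - l
D + u(k) = -160 + (4 - 1*256) = -160 + (4 - 256) = -160 - 252 = -412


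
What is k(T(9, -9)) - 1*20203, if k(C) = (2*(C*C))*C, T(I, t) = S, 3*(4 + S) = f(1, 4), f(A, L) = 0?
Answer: -20331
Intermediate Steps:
S = -4 (S = -4 + (⅓)*0 = -4 + 0 = -4)
T(I, t) = -4
k(C) = 2*C³ (k(C) = (2*C²)*C = 2*C³)
k(T(9, -9)) - 1*20203 = 2*(-4)³ - 1*20203 = 2*(-64) - 20203 = -128 - 20203 = -20331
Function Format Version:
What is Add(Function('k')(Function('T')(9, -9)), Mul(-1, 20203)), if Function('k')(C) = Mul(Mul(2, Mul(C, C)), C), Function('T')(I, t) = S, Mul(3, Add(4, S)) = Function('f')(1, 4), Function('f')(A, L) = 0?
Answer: -20331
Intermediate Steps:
S = -4 (S = Add(-4, Mul(Rational(1, 3), 0)) = Add(-4, 0) = -4)
Function('T')(I, t) = -4
Function('k')(C) = Mul(2, Pow(C, 3)) (Function('k')(C) = Mul(Mul(2, Pow(C, 2)), C) = Mul(2, Pow(C, 3)))
Add(Function('k')(Function('T')(9, -9)), Mul(-1, 20203)) = Add(Mul(2, Pow(-4, 3)), Mul(-1, 20203)) = Add(Mul(2, -64), -20203) = Add(-128, -20203) = -20331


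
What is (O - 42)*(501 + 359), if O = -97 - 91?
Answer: -197800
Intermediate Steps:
O = -188
(O - 42)*(501 + 359) = (-188 - 42)*(501 + 359) = -230*860 = -197800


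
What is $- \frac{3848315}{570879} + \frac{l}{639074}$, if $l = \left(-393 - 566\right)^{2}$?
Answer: $- \frac{1934331490711}{364833926046} \approx -5.3019$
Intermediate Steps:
$l = 919681$ ($l = \left(-959\right)^{2} = 919681$)
$- \frac{3848315}{570879} + \frac{l}{639074} = - \frac{3848315}{570879} + \frac{919681}{639074} = - \frac{1934331490711}{364833926046}$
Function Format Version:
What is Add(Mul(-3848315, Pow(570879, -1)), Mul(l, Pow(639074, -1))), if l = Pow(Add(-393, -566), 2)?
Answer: Rational(-1934331490711, 364833926046) ≈ -5.3019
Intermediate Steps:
l = 919681 (l = Pow(-959, 2) = 919681)
Add(Mul(-3848315, Pow(570879, -1)), Mul(l, Pow(639074, -1))) = Add(Mul(-3848315, Pow(570879, -1)), Mul(919681, Pow(639074, -1))) = Add(Mul(-3848315, Rational(1, 570879)), Mul(919681, Rational(1, 639074))) = Add(Rational(-3848315, 570879), Rational(919681, 639074)) = Rational(-1934331490711, 364833926046)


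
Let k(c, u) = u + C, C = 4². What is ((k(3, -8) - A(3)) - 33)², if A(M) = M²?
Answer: 1156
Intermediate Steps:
C = 16
k(c, u) = 16 + u (k(c, u) = u + 16 = 16 + u)
((k(3, -8) - A(3)) - 33)² = (((16 - 8) - 1*3²) - 33)² = ((8 - 1*9) - 33)² = ((8 - 9) - 33)² = (-1 - 33)² = (-34)² = 1156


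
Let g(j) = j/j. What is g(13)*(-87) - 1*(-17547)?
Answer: 17460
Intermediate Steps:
g(j) = 1
g(13)*(-87) - 1*(-17547) = 1*(-87) - 1*(-17547) = -87 + 17547 = 17460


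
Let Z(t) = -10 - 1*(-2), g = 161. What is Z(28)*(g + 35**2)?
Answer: -11088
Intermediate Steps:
Z(t) = -8 (Z(t) = -10 + 2 = -8)
Z(28)*(g + 35**2) = -8*(161 + 35**2) = -8*(161 + 1225) = -8*1386 = -11088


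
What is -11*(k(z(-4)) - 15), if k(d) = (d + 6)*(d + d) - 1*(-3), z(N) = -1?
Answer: 242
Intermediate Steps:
k(d) = 3 + 2*d*(6 + d) (k(d) = (6 + d)*(2*d) + 3 = 2*d*(6 + d) + 3 = 3 + 2*d*(6 + d))
-11*(k(z(-4)) - 15) = -11*((3 + 2*(-1)² + 12*(-1)) - 15) = -11*((3 + 2*1 - 12) - 15) = -11*((3 + 2 - 12) - 15) = -11*(-7 - 15) = -11*(-22) = 242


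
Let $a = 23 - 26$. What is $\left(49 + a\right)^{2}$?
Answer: $2116$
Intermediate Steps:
$a = -3$ ($a = 23 - 26 = -3$)
$\left(49 + a\right)^{2} = \left(49 - 3\right)^{2} = 46^{2} = 2116$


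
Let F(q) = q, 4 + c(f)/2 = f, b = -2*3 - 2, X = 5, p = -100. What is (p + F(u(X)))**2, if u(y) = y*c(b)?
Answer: 48400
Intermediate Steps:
b = -8 (b = -6 - 2 = -8)
c(f) = -8 + 2*f
u(y) = -24*y (u(y) = y*(-8 + 2*(-8)) = y*(-8 - 16) = y*(-24) = -24*y)
(p + F(u(X)))**2 = (-100 - 24*5)**2 = (-100 - 120)**2 = (-220)**2 = 48400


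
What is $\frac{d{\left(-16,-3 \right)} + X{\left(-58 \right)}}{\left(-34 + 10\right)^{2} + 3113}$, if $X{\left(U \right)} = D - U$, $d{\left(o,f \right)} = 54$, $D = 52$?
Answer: $\frac{164}{3689} \approx 0.044456$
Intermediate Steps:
$X{\left(U \right)} = 52 - U$
$\frac{d{\left(-16,-3 \right)} + X{\left(-58 \right)}}{\left(-34 + 10\right)^{2} + 3113} = \frac{54 + \left(52 - -58\right)}{\left(-34 + 10\right)^{2} + 3113} = \frac{54 + \left(52 + 58\right)}{\left(-24\right)^{2} + 3113} = \frac{54 + 110}{576 + 3113} = \frac{164}{3689}$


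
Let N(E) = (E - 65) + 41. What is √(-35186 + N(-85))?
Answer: I*√35295 ≈ 187.87*I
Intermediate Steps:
N(E) = -24 + E (N(E) = (-65 + E) + 41 = -24 + E)
√(-35186 + N(-85)) = √(-35186 + (-24 - 85)) = √(-35186 - 109) = √(-35295) = I*√35295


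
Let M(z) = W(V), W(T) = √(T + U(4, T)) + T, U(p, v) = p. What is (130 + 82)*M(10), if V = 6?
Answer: 1272 + 212*√10 ≈ 1942.4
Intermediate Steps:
W(T) = T + √(4 + T) (W(T) = √(T + 4) + T = √(4 + T) + T = T + √(4 + T))
M(z) = 6 + √10 (M(z) = 6 + √(4 + 6) = 6 + √10)
(130 + 82)*M(10) = (130 + 82)*(6 + √10) = 212*(6 + √10) = 1272 + 212*√10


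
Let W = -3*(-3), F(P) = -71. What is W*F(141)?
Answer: -639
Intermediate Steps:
W = 9
W*F(141) = 9*(-71) = -639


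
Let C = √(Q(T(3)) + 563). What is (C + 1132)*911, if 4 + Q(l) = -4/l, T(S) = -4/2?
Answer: 1031252 + 911*√561 ≈ 1.0528e+6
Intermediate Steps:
T(S) = -2 (T(S) = -4*½ = -2)
Q(l) = -4 - 4/l
C = √561 (C = √((-4 - 4/(-2)) + 563) = √((-4 - 4*(-½)) + 563) = √((-4 + 2) + 563) = √(-2 + 563) = √561 ≈ 23.685)
(C + 1132)*911 = (√561 + 1132)*911 = (1132 + √561)*911 = 1031252 + 911*√561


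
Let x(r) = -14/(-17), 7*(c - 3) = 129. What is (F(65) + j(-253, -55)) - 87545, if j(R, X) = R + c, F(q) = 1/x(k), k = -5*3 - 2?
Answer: -1228855/14 ≈ -87775.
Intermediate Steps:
k = -17 (k = -15 - 2 = -17)
c = 150/7 (c = 3 + (⅐)*129 = 3 + 129/7 = 150/7 ≈ 21.429)
x(r) = 14/17 (x(r) = -14*(-1/17) = 14/17)
F(q) = 17/14 (F(q) = 1/(14/17) = 17/14)
j(R, X) = 150/7 + R (j(R, X) = R + 150/7 = 150/7 + R)
(F(65) + j(-253, -55)) - 87545 = (17/14 + (150/7 - 253)) - 87545 = (17/14 - 1621/7) - 87545 = -3225/14 - 87545 = -1228855/14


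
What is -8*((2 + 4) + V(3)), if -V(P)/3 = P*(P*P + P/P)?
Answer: 672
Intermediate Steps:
V(P) = -3*P*(1 + P**2) (V(P) = -3*P*(P*P + P/P) = -3*P*(P**2 + 1) = -3*P*(1 + P**2))
-8*((2 + 4) + V(3)) = -8*((2 + 4) - 3*3*(1 + 3**2)) = -8*(6 - 3*3*(1 + 9)) = -8*(6 - 3*3*10) = -8*(6 - 90) = -8*(-84) = 672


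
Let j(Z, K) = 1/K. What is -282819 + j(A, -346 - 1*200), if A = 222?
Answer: -154419175/546 ≈ -2.8282e+5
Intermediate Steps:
-282819 + j(A, -346 - 1*200) = -282819 + 1/(-346 - 1*200) = -282819 + 1/(-346 - 200) = -282819 + 1/(-546) = -282819 - 1/546 = -154419175/546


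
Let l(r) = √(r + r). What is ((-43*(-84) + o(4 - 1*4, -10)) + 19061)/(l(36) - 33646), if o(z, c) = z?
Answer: -54489697/80860946 - 9717*√2/80860946 ≈ -0.67404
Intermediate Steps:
l(r) = √2*√r (l(r) = √(2*r) = √2*√r)
((-43*(-84) + o(4 - 1*4, -10)) + 19061)/(l(36) - 33646) = ((-43*(-84) + (4 - 1*4)) + 19061)/(√2*√36 - 33646) = ((3612 + (4 - 4)) + 19061)/(√2*6 - 33646) = ((3612 + 0) + 19061)/(6*√2 - 33646) = (3612 + 19061)/(-33646 + 6*√2) = 22673/(-33646 + 6*√2)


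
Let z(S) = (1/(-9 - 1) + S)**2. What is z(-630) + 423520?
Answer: 82054601/100 ≈ 8.2055e+5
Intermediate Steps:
z(S) = (-1/10 + S)**2 (z(S) = (1/(-10) + S)**2 = (-1/10 + S)**2)
z(-630) + 423520 = (-1 + 10*(-630))**2/100 + 423520 = (-1 - 6300)**2/100 + 423520 = (1/100)*(-6301)**2 + 423520 = (1/100)*39702601 + 423520 = 39702601/100 + 423520 = 82054601/100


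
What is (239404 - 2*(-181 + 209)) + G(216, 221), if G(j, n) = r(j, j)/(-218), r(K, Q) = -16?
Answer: 26088940/109 ≈ 2.3935e+5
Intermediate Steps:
G(j, n) = 8/109 (G(j, n) = -16/(-218) = -16*(-1/218) = 8/109)
(239404 - 2*(-181 + 209)) + G(216, 221) = (239404 - 2*(-181 + 209)) + 8/109 = (239404 - 2*28) + 8/109 = (239404 - 56) + 8/109 = 239348 + 8/109 = 26088940/109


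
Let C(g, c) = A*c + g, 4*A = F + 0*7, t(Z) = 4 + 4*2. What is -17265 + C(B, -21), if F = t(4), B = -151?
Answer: -17479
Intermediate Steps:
t(Z) = 12 (t(Z) = 4 + 8 = 12)
F = 12
A = 3 (A = (12 + 0*7)/4 = (12 + 0)/4 = (¼)*12 = 3)
C(g, c) = g + 3*c (C(g, c) = 3*c + g = g + 3*c)
-17265 + C(B, -21) = -17265 + (-151 + 3*(-21)) = -17265 + (-151 - 63) = -17265 - 214 = -17479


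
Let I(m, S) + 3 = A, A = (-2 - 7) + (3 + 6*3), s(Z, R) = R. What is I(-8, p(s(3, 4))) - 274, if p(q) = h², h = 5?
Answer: -265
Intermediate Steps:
p(q) = 25 (p(q) = 5² = 25)
A = 12 (A = -9 + (3 + 18) = -9 + 21 = 12)
I(m, S) = 9 (I(m, S) = -3 + 12 = 9)
I(-8, p(s(3, 4))) - 274 = 9 - 274 = -265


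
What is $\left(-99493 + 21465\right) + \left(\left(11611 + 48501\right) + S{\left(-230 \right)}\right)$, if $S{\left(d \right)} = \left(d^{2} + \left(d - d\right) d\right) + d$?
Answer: $34754$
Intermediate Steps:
$S{\left(d \right)} = d + d^{2}$ ($S{\left(d \right)} = \left(d^{2} + 0 d\right) + d = \left(d^{2} + 0\right) + d = d^{2} + d = d + d^{2}$)
$\left(-99493 + 21465\right) + \left(\left(11611 + 48501\right) + S{\left(-230 \right)}\right) = \left(-99493 + 21465\right) + \left(\left(11611 + 48501\right) - 230 \left(1 - 230\right)\right) = -78028 + \left(60112 - -52670\right) = -78028 + \left(60112 + 52670\right) = -78028 + 112782 = 34754$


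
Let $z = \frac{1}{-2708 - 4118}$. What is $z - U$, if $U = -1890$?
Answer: $\frac{12901139}{6826} \approx 1890.0$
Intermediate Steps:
$z = - \frac{1}{6826}$ ($z = \frac{1}{-6826} = - \frac{1}{6826} \approx -0.0001465$)
$z - U = - \frac{1}{6826} - -1890 = - \frac{1}{6826} + 1890 = \frac{12901139}{6826}$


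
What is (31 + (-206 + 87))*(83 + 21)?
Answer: -9152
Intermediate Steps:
(31 + (-206 + 87))*(83 + 21) = (31 - 119)*104 = -88*104 = -9152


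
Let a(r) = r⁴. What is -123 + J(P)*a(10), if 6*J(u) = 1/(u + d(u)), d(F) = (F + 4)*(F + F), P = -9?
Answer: -24889/243 ≈ -102.42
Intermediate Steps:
d(F) = 2*F*(4 + F) (d(F) = (4 + F)*(2*F) = 2*F*(4 + F))
J(u) = 1/(6*(u + 2*u*(4 + u)))
-123 + J(P)*a(10) = -123 + ((⅙)/(-9*(9 + 2*(-9))))*10⁴ = -123 + ((⅙)*(-⅑)/(9 - 18))*10000 = -123 + ((⅙)*(-⅑)/(-9))*10000 = -123 + ((⅙)*(-⅑)*(-⅑))*10000 = -123 + (1/486)*10000 = -123 + 5000/243 = -24889/243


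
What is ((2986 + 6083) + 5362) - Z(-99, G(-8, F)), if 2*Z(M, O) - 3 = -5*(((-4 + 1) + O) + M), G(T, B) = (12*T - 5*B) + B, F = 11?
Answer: 27649/2 ≈ 13825.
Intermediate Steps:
G(T, B) = -4*B + 12*T (G(T, B) = (-5*B + 12*T) + B = -4*B + 12*T)
Z(M, O) = 9 - 5*M/2 - 5*O/2 (Z(M, O) = 3/2 + (-5*(((-4 + 1) + O) + M))/2 = 3/2 + (-5*((-3 + O) + M))/2 = 3/2 + (-5*(-3 + M + O))/2 = 3/2 + (15 - 5*M - 5*O)/2 = 3/2 + (15/2 - 5*M/2 - 5*O/2) = 9 - 5*M/2 - 5*O/2)
((2986 + 6083) + 5362) - Z(-99, G(-8, F)) = ((2986 + 6083) + 5362) - (9 - 5/2*(-99) - 5*(-4*11 + 12*(-8))/2) = (9069 + 5362) - (9 + 495/2 - 5*(-44 - 96)/2) = 14431 - (9 + 495/2 - 5/2*(-140)) = 14431 - (9 + 495/2 + 350) = 14431 - 1*1213/2 = 14431 - 1213/2 = 27649/2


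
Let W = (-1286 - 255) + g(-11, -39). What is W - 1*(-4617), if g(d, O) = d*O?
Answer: 3505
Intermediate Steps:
g(d, O) = O*d
W = -1112 (W = (-1286 - 255) - 39*(-11) = -1541 + 429 = -1112)
W - 1*(-4617) = -1112 - 1*(-4617) = -1112 + 4617 = 3505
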